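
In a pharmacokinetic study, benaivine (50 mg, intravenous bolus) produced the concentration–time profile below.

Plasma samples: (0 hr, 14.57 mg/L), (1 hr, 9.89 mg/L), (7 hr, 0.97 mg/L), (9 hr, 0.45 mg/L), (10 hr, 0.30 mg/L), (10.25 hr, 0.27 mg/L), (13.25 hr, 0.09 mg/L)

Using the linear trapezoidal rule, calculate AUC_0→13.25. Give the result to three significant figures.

AUC = 47.2 mg/L·hr

Trapezoidal AUC_0→13.25:
  [0→1]: (14.57+9.89)/2 × 1 = 12.23
  [1→7]: (9.89+0.97)/2 × 6 = 32.58
  [7→9]: (0.97+0.45)/2 × 2 = 1.42
  [9→10]: (0.45+0.30)/2 × 1 = 0.375
  [10→10.25]: (0.30+0.27)/2 × 0.25 = 0.07125
  [10.25→13.25]: (0.27+0.09)/2 × 3 = 0.54
  Sum = 47.21625 mg/L·hr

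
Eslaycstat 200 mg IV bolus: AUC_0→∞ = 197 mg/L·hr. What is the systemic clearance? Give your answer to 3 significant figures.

CL = Dose_iv / AUC_0→∞
   = 200 / 197 = 1.01523 L/hr

CL = 1.02 L/hr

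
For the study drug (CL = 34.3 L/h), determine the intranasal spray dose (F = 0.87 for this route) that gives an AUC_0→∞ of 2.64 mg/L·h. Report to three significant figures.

Dose = CL × AUC_0→∞ / F
     = 34.3 × 2.64 / 0.87 = 104.083 mg

Dose = 104 mg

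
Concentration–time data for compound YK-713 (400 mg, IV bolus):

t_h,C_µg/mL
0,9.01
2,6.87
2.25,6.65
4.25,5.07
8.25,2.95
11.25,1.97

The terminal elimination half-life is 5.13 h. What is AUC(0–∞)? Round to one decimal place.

Trapezoidal AUC_0→11.25:
  [0→2]: (9.01+6.87)/2 × 2 = 15.88
  [2→2.25]: (6.87+6.65)/2 × 0.25 = 1.69
  [2.25→4.25]: (6.65+5.07)/2 × 2 = 11.72
  [4.25→8.25]: (5.07+2.95)/2 × 4 = 16.04
  [8.25→11.25]: (2.95+1.97)/2 × 3 = 7.38
  Sum = 52.71 µg/mL·h
k_e = ln2 / t½ = 0.693147 / 5.13 = 0.1351 h^-1
Extrapolated tail: C_last / k_e = 1.97 / 0.1351 = 14.582
AUC_0→∞ = 52.71 + 14.582 = 67.292 µg/mL·h

AUC = 67.3 µg/mL·h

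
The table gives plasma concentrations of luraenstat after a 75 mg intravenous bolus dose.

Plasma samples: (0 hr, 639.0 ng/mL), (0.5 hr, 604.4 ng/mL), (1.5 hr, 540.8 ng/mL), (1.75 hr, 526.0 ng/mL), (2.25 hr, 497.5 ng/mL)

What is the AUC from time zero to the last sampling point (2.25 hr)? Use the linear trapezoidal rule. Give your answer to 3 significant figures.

Trapezoidal AUC_0→2.25:
  [0→0.5]: (639.0+604.4)/2 × 0.5 = 310.85
  [0.5→1.5]: (604.4+540.8)/2 × 1 = 572.6
  [1.5→1.75]: (540.8+526.0)/2 × 0.25 = 133.35
  [1.75→2.25]: (526.0+497.5)/2 × 0.5 = 255.875
  Sum = 1272.675 ng/mL·hr

AUC = 1270 ng/mL·hr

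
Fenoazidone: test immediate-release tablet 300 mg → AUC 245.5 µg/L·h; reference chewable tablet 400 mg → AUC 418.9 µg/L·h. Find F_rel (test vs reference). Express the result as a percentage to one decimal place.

F_rel = 78.1%

F_rel = (AUC_test/D_test) / (AUC_ref/D_ref)
      = (245.5/300) / (418.9/400)
      = 0.818333 / 1.04725 = 0.7814 = 78.14%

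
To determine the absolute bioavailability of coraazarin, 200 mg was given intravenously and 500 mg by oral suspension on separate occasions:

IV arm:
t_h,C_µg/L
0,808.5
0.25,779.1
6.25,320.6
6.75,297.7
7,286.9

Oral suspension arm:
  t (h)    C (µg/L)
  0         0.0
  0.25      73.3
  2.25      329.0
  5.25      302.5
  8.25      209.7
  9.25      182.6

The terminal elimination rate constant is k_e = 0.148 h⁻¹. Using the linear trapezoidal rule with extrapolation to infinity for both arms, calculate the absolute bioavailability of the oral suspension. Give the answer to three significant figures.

F = 0.251

Trapezoidal AUC_0→7 (IV):
  [0→0.25]: (808.5+779.1)/2 × 0.25 = 198.45
  [0.25→6.25]: (779.1+320.6)/2 × 6 = 3299.1
  [6.25→6.75]: (320.6+297.7)/2 × 0.5 = 154.575
  [6.75→7]: (297.7+286.9)/2 × 0.25 = 73.075
  Sum = 3725.2 µg/L·h
IV tail: 286.9/0.148 = 1938.514; AUC_iv,0→∞ = 3725.2 + 1938.514 = 5663.714 µg/L·h
Trapezoidal AUC_0→9.25 (oral suspension):
  [0→0.25]: (0.0+73.3)/2 × 0.25 = 9.1625
  [0.25→2.25]: (73.3+329.0)/2 × 2 = 402.3
  [2.25→5.25]: (329.0+302.5)/2 × 3 = 947.25
  [5.25→8.25]: (302.5+209.7)/2 × 3 = 768.3
  [8.25→9.25]: (209.7+182.6)/2 × 1 = 196.15
  Sum = 2323.1625 µg/L·h
oral suspension tail: 182.6/0.148 = 1233.784; AUC_ev,0→∞ = 2323.1625 + 1233.784 = 3556.9465 µg/L·h
F = (AUC_ev/D_ev)/(AUC_iv/D_iv) = (3556.9465/500)/(5663.714/200) = 7.113893/28.31857 = 0.2512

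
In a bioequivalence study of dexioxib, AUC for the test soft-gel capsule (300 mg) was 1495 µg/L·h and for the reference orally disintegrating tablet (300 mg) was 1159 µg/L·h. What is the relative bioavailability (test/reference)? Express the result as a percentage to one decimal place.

F_rel = (AUC_test/D_test) / (AUC_ref/D_ref)
      = (1495/300) / (1159/300)
      = 4.98333 / 3.86333 = 1.2899 = 128.99%

F_rel = 129.0%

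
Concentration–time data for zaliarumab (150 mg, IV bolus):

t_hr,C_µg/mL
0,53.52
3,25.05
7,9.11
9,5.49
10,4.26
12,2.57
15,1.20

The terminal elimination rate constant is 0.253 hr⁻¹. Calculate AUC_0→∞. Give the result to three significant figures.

Trapezoidal AUC_0→15:
  [0→3]: (53.52+25.05)/2 × 3 = 117.855
  [3→7]: (25.05+9.11)/2 × 4 = 68.32
  [7→9]: (9.11+5.49)/2 × 2 = 14.6
  [9→10]: (5.49+4.26)/2 × 1 = 4.875
  [10→12]: (4.26+2.57)/2 × 2 = 6.83
  [12→15]: (2.57+1.20)/2 × 3 = 5.655
  Sum = 218.135 µg/mL·hr
Extrapolated tail: C_last / k_e = 1.20 / 0.253 = 4.743
AUC_0→∞ = 218.135 + 4.743 = 222.878 µg/mL·hr

AUC = 223 µg/mL·hr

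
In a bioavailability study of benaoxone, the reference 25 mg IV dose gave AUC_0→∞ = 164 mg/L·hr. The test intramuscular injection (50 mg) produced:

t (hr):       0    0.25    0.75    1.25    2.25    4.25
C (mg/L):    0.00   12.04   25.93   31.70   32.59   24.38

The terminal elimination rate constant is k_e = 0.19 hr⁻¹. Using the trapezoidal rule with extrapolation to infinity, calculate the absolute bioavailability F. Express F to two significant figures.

Trapezoidal AUC_0→4.25 (intramuscular injection):
  [0→0.25]: (0.00+12.04)/2 × 0.25 = 1.505
  [0.25→0.75]: (12.04+25.93)/2 × 0.5 = 9.4925
  [0.75→1.25]: (25.93+31.70)/2 × 0.5 = 14.4075
  [1.25→2.25]: (31.70+32.59)/2 × 1 = 32.145
  [2.25→4.25]: (32.59+24.38)/2 × 2 = 56.97
  Sum = 114.52 mg/L·hr
Tail: C_last/k_e = 24.38/0.19 = 128.316
AUC_0→∞ (intramuscular injection) = 114.52 + 128.316 = 242.836 mg/L·hr
F = (AUC_ev/D_ev)/(AUC_iv/D_iv) = (242.836/50)/(164/25) = 4.85672/6.56 = 0.7404

F = 0.74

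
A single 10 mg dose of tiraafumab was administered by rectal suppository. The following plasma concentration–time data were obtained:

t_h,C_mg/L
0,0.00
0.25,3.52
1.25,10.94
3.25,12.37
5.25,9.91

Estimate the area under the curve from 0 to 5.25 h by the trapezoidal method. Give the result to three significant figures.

Trapezoidal AUC_0→5.25:
  [0→0.25]: (0.00+3.52)/2 × 0.25 = 0.44
  [0.25→1.25]: (3.52+10.94)/2 × 1 = 7.23
  [1.25→3.25]: (10.94+12.37)/2 × 2 = 23.31
  [3.25→5.25]: (12.37+9.91)/2 × 2 = 22.28
  Sum = 53.26 mg/L·h

AUC = 53.3 mg/L·h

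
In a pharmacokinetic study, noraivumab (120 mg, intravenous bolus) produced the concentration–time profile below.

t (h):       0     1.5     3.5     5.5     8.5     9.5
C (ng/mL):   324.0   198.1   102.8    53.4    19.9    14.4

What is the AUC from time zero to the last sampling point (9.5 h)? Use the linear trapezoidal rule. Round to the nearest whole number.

Trapezoidal AUC_0→9.5:
  [0→1.5]: (324.0+198.1)/2 × 1.5 = 391.575
  [1.5→3.5]: (198.1+102.8)/2 × 2 = 300.9
  [3.5→5.5]: (102.8+53.4)/2 × 2 = 156.2
  [5.5→8.5]: (53.4+19.9)/2 × 3 = 109.95
  [8.5→9.5]: (19.9+14.4)/2 × 1 = 17.15
  Sum = 975.775 ng/mL·h

AUC = 976 ng/mL·h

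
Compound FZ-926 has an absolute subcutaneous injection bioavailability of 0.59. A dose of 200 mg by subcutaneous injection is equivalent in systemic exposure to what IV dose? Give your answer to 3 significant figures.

D_iv = 118 mg

Systemic exposure from an extravascular dose = F × D_ev, so the equivalent IV dose is F × D_ev.
D_iv = F × D_ev = 0.59 × 200 = 118 mg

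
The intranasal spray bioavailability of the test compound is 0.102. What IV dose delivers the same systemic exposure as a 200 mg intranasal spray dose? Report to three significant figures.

Systemic exposure from an extravascular dose = F × D_ev, so the equivalent IV dose is F × D_ev.
D_iv = F × D_ev = 0.102 × 200 = 20.4 mg

D_iv = 20.4 mg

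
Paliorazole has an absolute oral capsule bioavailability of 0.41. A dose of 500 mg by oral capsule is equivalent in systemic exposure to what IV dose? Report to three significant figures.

Systemic exposure from an extravascular dose = F × D_ev, so the equivalent IV dose is F × D_ev.
D_iv = F × D_ev = 0.41 × 500 = 205 mg

D_iv = 205 mg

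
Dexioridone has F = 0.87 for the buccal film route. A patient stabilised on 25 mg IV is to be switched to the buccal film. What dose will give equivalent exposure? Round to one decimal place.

D_buccal = 28.7 mg

For equal systemic exposure: F × D_ev = D_iv
D_ev = D_iv / F = 25 / 0.87 = 28.7356 mg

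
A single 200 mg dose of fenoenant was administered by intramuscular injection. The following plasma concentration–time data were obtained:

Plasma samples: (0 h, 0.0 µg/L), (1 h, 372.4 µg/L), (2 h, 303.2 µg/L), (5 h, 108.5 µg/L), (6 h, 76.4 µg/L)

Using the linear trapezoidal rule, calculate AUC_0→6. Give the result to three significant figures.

Trapezoidal AUC_0→6:
  [0→1]: (0.0+372.4)/2 × 1 = 186.2
  [1→2]: (372.4+303.2)/2 × 1 = 337.8
  [2→5]: (303.2+108.5)/2 × 3 = 617.55
  [5→6]: (108.5+76.4)/2 × 1 = 92.45
  Sum = 1234.0 µg/L·h

AUC = 1230 µg/L·h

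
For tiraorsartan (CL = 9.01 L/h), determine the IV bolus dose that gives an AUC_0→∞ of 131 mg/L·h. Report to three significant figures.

Dose_iv = CL × AUC_0→∞
     = 9.01 × 131 = 1180.31 mg

Dose = 1180 mg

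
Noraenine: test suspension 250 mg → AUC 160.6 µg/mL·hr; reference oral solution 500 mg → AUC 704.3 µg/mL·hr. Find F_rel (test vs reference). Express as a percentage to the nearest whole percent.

F_rel = (AUC_test/D_test) / (AUC_ref/D_ref)
      = (160.6/250) / (704.3/500)
      = 0.6424 / 1.4086 = 0.4561 = 45.61%

F_rel = 46%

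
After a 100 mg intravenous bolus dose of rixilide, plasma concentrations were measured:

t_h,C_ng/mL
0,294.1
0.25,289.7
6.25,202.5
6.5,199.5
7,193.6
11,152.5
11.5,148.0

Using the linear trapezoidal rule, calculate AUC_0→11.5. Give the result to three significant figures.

AUC = 2470 ng/mL·h

Trapezoidal AUC_0→11.5:
  [0→0.25]: (294.1+289.7)/2 × 0.25 = 72.975
  [0.25→6.25]: (289.7+202.5)/2 × 6 = 1476.6
  [6.25→6.5]: (202.5+199.5)/2 × 0.25 = 50.25
  [6.5→7]: (199.5+193.6)/2 × 0.5 = 98.275
  [7→11]: (193.6+152.5)/2 × 4 = 692.2
  [11→11.5]: (152.5+148.0)/2 × 0.5 = 75.125
  Sum = 2465.425 ng/mL·h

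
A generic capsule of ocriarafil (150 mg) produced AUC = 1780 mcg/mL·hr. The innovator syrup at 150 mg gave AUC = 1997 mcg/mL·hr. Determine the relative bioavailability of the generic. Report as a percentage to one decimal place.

F_rel = (AUC_test/D_test) / (AUC_ref/D_ref)
      = (1780/150) / (1997/150)
      = 11.8667 / 13.3133 = 0.8913 = 89.13%

F_rel = 89.1%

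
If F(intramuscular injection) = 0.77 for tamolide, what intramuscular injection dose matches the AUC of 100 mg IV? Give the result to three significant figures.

D_intramuscular = 130 mg

For equal systemic exposure: F × D_ev = D_iv
D_ev = D_iv / F = 100 / 0.77 = 129.87 mg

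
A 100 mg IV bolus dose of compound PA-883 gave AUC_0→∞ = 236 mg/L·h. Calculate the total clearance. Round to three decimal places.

CL = Dose_iv / AUC_0→∞
   = 100 / 236 = 0.423729 L/h

CL = 0.424 L/h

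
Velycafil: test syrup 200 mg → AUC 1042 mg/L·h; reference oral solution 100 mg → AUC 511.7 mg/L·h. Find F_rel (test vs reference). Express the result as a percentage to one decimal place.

F_rel = 101.8%

F_rel = (AUC_test/D_test) / (AUC_ref/D_ref)
      = (1042/200) / (511.7/100)
      = 5.21 / 5.117 = 1.0182 = 101.82%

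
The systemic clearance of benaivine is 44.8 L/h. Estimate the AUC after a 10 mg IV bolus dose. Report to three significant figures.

AUC = 0.223 mg/L·h

AUC_0→∞ = Dose_iv / CL
        = 10 / 44.8 = 0.223214 mg/L·h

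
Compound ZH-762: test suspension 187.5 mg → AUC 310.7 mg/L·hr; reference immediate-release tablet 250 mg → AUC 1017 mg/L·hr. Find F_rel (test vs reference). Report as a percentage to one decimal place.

F_rel = (AUC_test/D_test) / (AUC_ref/D_ref)
      = (310.7/187.5) / (1017/250)
      = 1.65707 / 4.068 = 0.4073 = 40.73%

F_rel = 40.7%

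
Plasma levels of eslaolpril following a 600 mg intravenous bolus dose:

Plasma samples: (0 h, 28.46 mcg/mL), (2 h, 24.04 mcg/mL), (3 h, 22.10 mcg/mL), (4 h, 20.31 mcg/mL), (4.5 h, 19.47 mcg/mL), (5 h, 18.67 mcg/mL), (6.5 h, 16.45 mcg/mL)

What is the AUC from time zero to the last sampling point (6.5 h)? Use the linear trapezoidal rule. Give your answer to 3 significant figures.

Trapezoidal AUC_0→6.5:
  [0→2]: (28.46+24.04)/2 × 2 = 52.5
  [2→3]: (24.04+22.10)/2 × 1 = 23.07
  [3→4]: (22.10+20.31)/2 × 1 = 21.205
  [4→4.5]: (20.31+19.47)/2 × 0.5 = 9.945
  [4.5→5]: (19.47+18.67)/2 × 0.5 = 9.535
  [5→6.5]: (18.67+16.45)/2 × 1.5 = 26.34
  Sum = 142.595 mcg/mL·h

AUC = 143 mcg/mL·h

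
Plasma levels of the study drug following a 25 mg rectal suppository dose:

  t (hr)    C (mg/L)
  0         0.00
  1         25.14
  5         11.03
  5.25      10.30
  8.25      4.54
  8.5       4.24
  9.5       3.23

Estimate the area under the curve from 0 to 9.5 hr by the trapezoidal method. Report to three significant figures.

Trapezoidal AUC_0→9.5:
  [0→1]: (0.00+25.14)/2 × 1 = 12.57
  [1→5]: (25.14+11.03)/2 × 4 = 72.34
  [5→5.25]: (11.03+10.30)/2 × 0.25 = 2.66625
  [5.25→8.25]: (10.30+4.54)/2 × 3 = 22.26
  [8.25→8.5]: (4.54+4.24)/2 × 0.25 = 1.0975
  [8.5→9.5]: (4.24+3.23)/2 × 1 = 3.735
  Sum = 114.66875 mg/L·hr

AUC = 115 mg/L·hr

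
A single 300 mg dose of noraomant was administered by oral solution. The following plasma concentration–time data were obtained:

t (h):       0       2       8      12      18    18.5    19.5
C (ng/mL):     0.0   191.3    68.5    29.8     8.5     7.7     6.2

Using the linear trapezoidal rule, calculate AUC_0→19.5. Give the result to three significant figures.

Trapezoidal AUC_0→19.5:
  [0→2]: (0.0+191.3)/2 × 2 = 191.3
  [2→8]: (191.3+68.5)/2 × 6 = 779.4
  [8→12]: (68.5+29.8)/2 × 4 = 196.6
  [12→18]: (29.8+8.5)/2 × 6 = 114.9
  [18→18.5]: (8.5+7.7)/2 × 0.5 = 4.05
  [18.5→19.5]: (7.7+6.2)/2 × 1 = 6.95
  Sum = 1293.2 ng/mL·h

AUC = 1290 ng/mL·h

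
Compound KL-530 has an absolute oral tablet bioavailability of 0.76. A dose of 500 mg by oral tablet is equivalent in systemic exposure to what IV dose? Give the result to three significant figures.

D_iv = 380 mg

Systemic exposure from an extravascular dose = F × D_ev, so the equivalent IV dose is F × D_ev.
D_iv = F × D_ev = 0.76 × 500 = 380 mg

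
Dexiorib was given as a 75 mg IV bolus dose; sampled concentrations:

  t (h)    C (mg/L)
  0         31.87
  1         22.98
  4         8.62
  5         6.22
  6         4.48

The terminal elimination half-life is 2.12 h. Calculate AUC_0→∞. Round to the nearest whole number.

AUC = 101 mg/L·h

Trapezoidal AUC_0→6:
  [0→1]: (31.87+22.98)/2 × 1 = 27.425
  [1→4]: (22.98+8.62)/2 × 3 = 47.4
  [4→5]: (8.62+6.22)/2 × 1 = 7.42
  [5→6]: (6.22+4.48)/2 × 1 = 5.35
  Sum = 87.595 mg/L·h
k_e = ln2 / t½ = 0.693147 / 2.12 = 0.3270 h^-1
Extrapolated tail: C_last / k_e = 4.48 / 0.327 = 13.700
AUC_0→∞ = 87.595 + 13.700 = 101.295 mg/L·h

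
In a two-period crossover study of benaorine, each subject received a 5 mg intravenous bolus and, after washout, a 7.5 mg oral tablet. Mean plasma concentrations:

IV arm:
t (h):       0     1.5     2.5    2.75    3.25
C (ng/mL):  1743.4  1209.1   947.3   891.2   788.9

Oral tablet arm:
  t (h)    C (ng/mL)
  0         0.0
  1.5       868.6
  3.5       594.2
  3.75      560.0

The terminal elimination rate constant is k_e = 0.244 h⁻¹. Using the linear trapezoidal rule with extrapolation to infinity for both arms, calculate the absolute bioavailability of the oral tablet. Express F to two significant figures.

Trapezoidal AUC_0→3.25 (IV):
  [0→1.5]: (1743.4+1209.1)/2 × 1.5 = 2214.375
  [1.5→2.5]: (1209.1+947.3)/2 × 1 = 1078.2
  [2.5→2.75]: (947.3+891.2)/2 × 0.25 = 229.8125
  [2.75→3.25]: (891.2+788.9)/2 × 0.5 = 420.025
  Sum = 3942.4125 ng/mL·h
IV tail: 788.9/0.244 = 3233.197; AUC_iv,0→∞ = 3942.4125 + 3233.197 = 7175.6095 ng/mL·h
Trapezoidal AUC_0→3.75 (oral tablet):
  [0→1.5]: (0.0+868.6)/2 × 1.5 = 651.45
  [1.5→3.5]: (868.6+594.2)/2 × 2 = 1462.8
  [3.5→3.75]: (594.2+560.0)/2 × 0.25 = 144.275
  Sum = 2258.525 ng/mL·h
oral tablet tail: 560.0/0.244 = 2295.082; AUC_ev,0→∞ = 2258.525 + 2295.082 = 4553.607 ng/mL·h
F = (AUC_ev/D_ev)/(AUC_iv/D_iv) = (4553.607/7.5)/(7175.6095/5) = 607.1476/1435.1219 = 0.4231

F = 0.42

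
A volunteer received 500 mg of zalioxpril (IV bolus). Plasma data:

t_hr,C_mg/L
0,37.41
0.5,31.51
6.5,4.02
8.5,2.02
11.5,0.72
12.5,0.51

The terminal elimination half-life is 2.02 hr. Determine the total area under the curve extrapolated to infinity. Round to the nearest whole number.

AUC = 136 mg/L·hr

Trapezoidal AUC_0→12.5:
  [0→0.5]: (37.41+31.51)/2 × 0.5 = 17.23
  [0.5→6.5]: (31.51+4.02)/2 × 6 = 106.59
  [6.5→8.5]: (4.02+2.02)/2 × 2 = 6.04
  [8.5→11.5]: (2.02+0.72)/2 × 3 = 4.11
  [11.5→12.5]: (0.72+0.51)/2 × 1 = 0.615
  Sum = 134.585 mg/L·hr
k_e = ln2 / t½ = 0.693147 / 2.02 = 0.3431 hr^-1
Extrapolated tail: C_last / k_e = 0.51 / 0.3431 = 1.486
AUC_0→∞ = 134.585 + 1.486 = 136.071 mg/L·hr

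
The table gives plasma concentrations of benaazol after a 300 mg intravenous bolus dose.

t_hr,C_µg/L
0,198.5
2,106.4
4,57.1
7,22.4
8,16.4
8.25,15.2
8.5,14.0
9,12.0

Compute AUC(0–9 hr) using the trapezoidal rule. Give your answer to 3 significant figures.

AUC = 621 µg/L·hr

Trapezoidal AUC_0→9:
  [0→2]: (198.5+106.4)/2 × 2 = 304.9
  [2→4]: (106.4+57.1)/2 × 2 = 163.5
  [4→7]: (57.1+22.4)/2 × 3 = 119.25
  [7→8]: (22.4+16.4)/2 × 1 = 19.4
  [8→8.25]: (16.4+15.2)/2 × 0.25 = 3.95
  [8.25→8.5]: (15.2+14.0)/2 × 0.25 = 3.65
  [8.5→9]: (14.0+12.0)/2 × 0.5 = 6.5
  Sum = 621.15 µg/L·hr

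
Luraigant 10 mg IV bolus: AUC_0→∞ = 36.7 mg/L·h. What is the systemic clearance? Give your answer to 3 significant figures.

CL = Dose_iv / AUC_0→∞
   = 10 / 36.7 = 0.27248 L/h

CL = 0.272 L/h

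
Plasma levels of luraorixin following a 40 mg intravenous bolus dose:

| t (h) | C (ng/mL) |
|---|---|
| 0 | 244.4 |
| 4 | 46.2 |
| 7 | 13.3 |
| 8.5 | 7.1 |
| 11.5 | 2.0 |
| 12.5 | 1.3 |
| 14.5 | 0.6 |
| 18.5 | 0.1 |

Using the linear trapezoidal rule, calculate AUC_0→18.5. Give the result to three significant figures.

AUC = 704 ng/mL·h

Trapezoidal AUC_0→18.5:
  [0→4]: (244.4+46.2)/2 × 4 = 581.2
  [4→7]: (46.2+13.3)/2 × 3 = 89.25
  [7→8.5]: (13.3+7.1)/2 × 1.5 = 15.3
  [8.5→11.5]: (7.1+2.0)/2 × 3 = 13.65
  [11.5→12.5]: (2.0+1.3)/2 × 1 = 1.65
  [12.5→14.5]: (1.3+0.6)/2 × 2 = 1.9
  [14.5→18.5]: (0.6+0.1)/2 × 4 = 1.4
  Sum = 704.35 ng/mL·h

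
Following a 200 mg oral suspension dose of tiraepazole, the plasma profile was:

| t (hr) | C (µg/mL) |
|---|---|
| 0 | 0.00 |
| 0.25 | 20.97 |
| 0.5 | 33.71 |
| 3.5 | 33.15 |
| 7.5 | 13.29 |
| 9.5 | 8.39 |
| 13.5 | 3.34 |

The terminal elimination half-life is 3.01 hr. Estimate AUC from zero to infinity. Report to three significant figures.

AUC = 262 µg/mL·hr

Trapezoidal AUC_0→13.5:
  [0→0.25]: (0.00+20.97)/2 × 0.25 = 2.62125
  [0.25→0.5]: (20.97+33.71)/2 × 0.25 = 6.835
  [0.5→3.5]: (33.71+33.15)/2 × 3 = 100.29
  [3.5→7.5]: (33.15+13.29)/2 × 4 = 92.88
  [7.5→9.5]: (13.29+8.39)/2 × 2 = 21.68
  [9.5→13.5]: (8.39+3.34)/2 × 4 = 23.46
  Sum = 247.76625 µg/mL·hr
k_e = ln2 / t½ = 0.693147 / 3.01 = 0.2303 hr^-1
Extrapolated tail: C_last / k_e = 3.34 / 0.2303 = 14.503
AUC_0→∞ = 247.76625 + 14.503 = 262.26925 µg/mL·hr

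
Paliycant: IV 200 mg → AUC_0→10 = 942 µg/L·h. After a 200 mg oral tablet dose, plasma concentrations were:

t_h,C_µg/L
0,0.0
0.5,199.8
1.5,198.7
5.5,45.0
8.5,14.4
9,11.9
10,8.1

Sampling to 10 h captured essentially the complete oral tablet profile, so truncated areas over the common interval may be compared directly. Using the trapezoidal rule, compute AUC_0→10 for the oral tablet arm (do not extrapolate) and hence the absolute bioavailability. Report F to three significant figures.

Trapezoidal AUC_0→10 (oral tablet):
  [0→0.5]: (0.0+199.8)/2 × 0.5 = 49.95
  [0.5→1.5]: (199.8+198.7)/2 × 1 = 199.25
  [1.5→5.5]: (198.7+45.0)/2 × 4 = 487.4
  [5.5→8.5]: (45.0+14.4)/2 × 3 = 89.1
  [8.5→9]: (14.4+11.9)/2 × 0.5 = 6.575
  [9→10]: (11.9+8.1)/2 × 1 = 10.0
  Sum = 842.275 µg/L·h
F = (AUC_ev/D_ev)/(AUC_iv/D_iv) = (842.275/200)/(942/200) = 4.211375/4.71 = 0.8941

F = 0.894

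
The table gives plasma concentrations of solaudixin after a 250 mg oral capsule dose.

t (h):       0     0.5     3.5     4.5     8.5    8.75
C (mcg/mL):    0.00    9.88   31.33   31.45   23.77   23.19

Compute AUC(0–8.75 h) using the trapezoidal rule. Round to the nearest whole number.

AUC = 212 mcg/mL·h

Trapezoidal AUC_0→8.75:
  [0→0.5]: (0.00+9.88)/2 × 0.5 = 2.47
  [0.5→3.5]: (9.88+31.33)/2 × 3 = 61.815
  [3.5→4.5]: (31.33+31.45)/2 × 1 = 31.39
  [4.5→8.5]: (31.45+23.77)/2 × 4 = 110.44
  [8.5→8.75]: (23.77+23.19)/2 × 0.25 = 5.87
  Sum = 211.985 mcg/mL·h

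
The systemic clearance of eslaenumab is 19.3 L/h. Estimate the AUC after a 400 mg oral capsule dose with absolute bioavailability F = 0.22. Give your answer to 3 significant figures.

AUC_0→∞ = F × Dose / CL
        = 0.22 × 400 / 19.3 = 4.55959 mg/L·h

AUC = 4.56 mg/L·h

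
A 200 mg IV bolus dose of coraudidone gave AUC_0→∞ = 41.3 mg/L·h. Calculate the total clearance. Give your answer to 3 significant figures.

CL = Dose_iv / AUC_0→∞
   = 200 / 41.3 = 4.84262 L/h

CL = 4.84 L/h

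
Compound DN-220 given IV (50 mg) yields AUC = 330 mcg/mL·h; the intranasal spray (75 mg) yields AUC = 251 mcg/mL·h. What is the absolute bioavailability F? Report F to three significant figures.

F = (AUC_ev / D_ev) / (AUC_iv / D_iv)
  = (251/75) / (330/50)
  = 3.34667 / 6.6 = 0.5071

F = 0.507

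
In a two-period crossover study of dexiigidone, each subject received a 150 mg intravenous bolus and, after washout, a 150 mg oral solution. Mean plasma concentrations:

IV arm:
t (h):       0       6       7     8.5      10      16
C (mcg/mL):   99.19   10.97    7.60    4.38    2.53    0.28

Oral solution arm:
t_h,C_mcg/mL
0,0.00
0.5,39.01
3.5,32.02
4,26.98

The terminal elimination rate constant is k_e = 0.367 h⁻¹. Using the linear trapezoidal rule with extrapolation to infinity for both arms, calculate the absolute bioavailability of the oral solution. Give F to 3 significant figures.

Trapezoidal AUC_0→16 (IV):
  [0→6]: (99.19+10.97)/2 × 6 = 330.48
  [6→7]: (10.97+7.60)/2 × 1 = 9.285
  [7→8.5]: (7.60+4.38)/2 × 1.5 = 8.985
  [8.5→10]: (4.38+2.53)/2 × 1.5 = 5.1825
  [10→16]: (2.53+0.28)/2 × 6 = 8.43
  Sum = 362.3625 mcg/mL·h
IV tail: 0.28/0.367 = 0.763; AUC_iv,0→∞ = 362.3625 + 0.763 = 363.1255 mcg/mL·h
Trapezoidal AUC_0→4 (oral solution):
  [0→0.5]: (0.00+39.01)/2 × 0.5 = 9.7525
  [0.5→3.5]: (39.01+32.02)/2 × 3 = 106.545
  [3.5→4]: (32.02+26.98)/2 × 0.5 = 14.75
  Sum = 131.0475 mcg/mL·h
oral solution tail: 26.98/0.367 = 73.515; AUC_ev,0→∞ = 131.0475 + 73.515 = 204.5625 mcg/mL·h
F = (AUC_ev/D_ev)/(AUC_iv/D_iv) = (204.5625/150)/(363.1255/150) = 1.36375/2.42084 = 0.5633

F = 0.563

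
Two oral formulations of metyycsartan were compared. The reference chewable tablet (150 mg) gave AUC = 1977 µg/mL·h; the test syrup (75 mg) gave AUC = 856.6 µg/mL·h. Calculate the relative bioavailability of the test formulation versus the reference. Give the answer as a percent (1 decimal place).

F_rel = 86.7%

F_rel = (AUC_test/D_test) / (AUC_ref/D_ref)
      = (856.6/75) / (1977/150)
      = 11.4213 / 13.18 = 0.8666 = 86.66%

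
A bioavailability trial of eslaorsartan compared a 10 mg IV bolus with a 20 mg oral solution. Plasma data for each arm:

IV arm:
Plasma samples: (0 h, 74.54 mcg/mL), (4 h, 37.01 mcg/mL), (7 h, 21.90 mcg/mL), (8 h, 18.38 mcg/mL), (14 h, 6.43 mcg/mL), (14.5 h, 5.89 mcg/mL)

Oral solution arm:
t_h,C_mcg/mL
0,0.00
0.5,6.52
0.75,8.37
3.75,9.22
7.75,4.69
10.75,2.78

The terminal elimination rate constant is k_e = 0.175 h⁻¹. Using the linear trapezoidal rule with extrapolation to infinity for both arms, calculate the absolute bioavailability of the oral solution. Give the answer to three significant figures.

Trapezoidal AUC_0→14.5 (IV):
  [0→4]: (74.54+37.01)/2 × 4 = 223.1
  [4→7]: (37.01+21.90)/2 × 3 = 88.365
  [7→8]: (21.90+18.38)/2 × 1 = 20.14
  [8→14]: (18.38+6.43)/2 × 6 = 74.43
  [14→14.5]: (6.43+5.89)/2 × 0.5 = 3.08
  Sum = 409.115 mcg/mL·h
IV tail: 5.89/0.175 = 33.657; AUC_iv,0→∞ = 409.115 + 33.657 = 442.772 mcg/mL·h
Trapezoidal AUC_0→10.75 (oral solution):
  [0→0.5]: (0.00+6.52)/2 × 0.5 = 1.63
  [0.5→0.75]: (6.52+8.37)/2 × 0.25 = 1.86125
  [0.75→3.75]: (8.37+9.22)/2 × 3 = 26.385
  [3.75→7.75]: (9.22+4.69)/2 × 4 = 27.82
  [7.75→10.75]: (4.69+2.78)/2 × 3 = 11.205
  Sum = 68.90125 mcg/mL·h
oral solution tail: 2.78/0.175 = 15.886; AUC_ev,0→∞ = 68.90125 + 15.886 = 84.78725 mcg/mL·h
F = (AUC_ev/D_ev)/(AUC_iv/D_iv) = (84.78725/20)/(442.772/10) = 4.2393625/44.2772 = 0.0957

F = 0.0957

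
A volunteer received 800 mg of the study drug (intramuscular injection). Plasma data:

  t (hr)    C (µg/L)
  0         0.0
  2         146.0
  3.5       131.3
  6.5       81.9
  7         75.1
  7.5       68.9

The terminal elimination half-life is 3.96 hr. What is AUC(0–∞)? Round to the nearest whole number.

Trapezoidal AUC_0→7.5:
  [0→2]: (0.0+146.0)/2 × 2 = 146.0
  [2→3.5]: (146.0+131.3)/2 × 1.5 = 207.975
  [3.5→6.5]: (131.3+81.9)/2 × 3 = 319.8
  [6.5→7]: (81.9+75.1)/2 × 0.5 = 39.25
  [7→7.5]: (75.1+68.9)/2 × 0.5 = 36.0
  Sum = 749.025 µg/L·hr
k_e = ln2 / t½ = 0.693147 / 3.96 = 0.1750 hr^-1
Extrapolated tail: C_last / k_e = 68.9 / 0.175 = 393.714
AUC_0→∞ = 749.025 + 393.714 = 1142.739 µg/L·hr

AUC = 1143 µg/L·hr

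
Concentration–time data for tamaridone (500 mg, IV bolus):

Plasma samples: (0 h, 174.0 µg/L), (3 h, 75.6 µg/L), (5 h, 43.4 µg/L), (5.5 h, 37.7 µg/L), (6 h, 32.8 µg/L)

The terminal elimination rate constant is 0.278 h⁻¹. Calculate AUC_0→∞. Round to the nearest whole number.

AUC = 649 µg/L·h

Trapezoidal AUC_0→6:
  [0→3]: (174.0+75.6)/2 × 3 = 374.4
  [3→5]: (75.6+43.4)/2 × 2 = 119.0
  [5→5.5]: (43.4+37.7)/2 × 0.5 = 20.275
  [5.5→6]: (37.7+32.8)/2 × 0.5 = 17.625
  Sum = 531.3 µg/L·h
Extrapolated tail: C_last / k_e = 32.8 / 0.278 = 117.986
AUC_0→∞ = 531.3 + 117.986 = 649.286 µg/L·h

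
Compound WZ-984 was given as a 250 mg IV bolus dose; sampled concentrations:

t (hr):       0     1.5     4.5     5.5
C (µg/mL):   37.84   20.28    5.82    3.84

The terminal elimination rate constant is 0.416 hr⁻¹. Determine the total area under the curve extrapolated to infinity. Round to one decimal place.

Trapezoidal AUC_0→5.5:
  [0→1.5]: (37.84+20.28)/2 × 1.5 = 43.59
  [1.5→4.5]: (20.28+5.82)/2 × 3 = 39.15
  [4.5→5.5]: (5.82+3.84)/2 × 1 = 4.83
  Sum = 87.57 µg/mL·hr
Extrapolated tail: C_last / k_e = 3.84 / 0.416 = 9.231
AUC_0→∞ = 87.57 + 9.231 = 96.801 µg/mL·hr

AUC = 96.8 µg/mL·hr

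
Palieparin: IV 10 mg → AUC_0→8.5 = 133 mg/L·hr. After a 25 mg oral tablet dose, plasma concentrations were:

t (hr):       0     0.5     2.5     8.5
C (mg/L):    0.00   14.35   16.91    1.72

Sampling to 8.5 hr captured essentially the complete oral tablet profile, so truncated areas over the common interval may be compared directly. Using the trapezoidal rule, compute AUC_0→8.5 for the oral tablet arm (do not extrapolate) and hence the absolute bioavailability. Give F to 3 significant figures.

F = 0.273

Trapezoidal AUC_0→8.5 (oral tablet):
  [0→0.5]: (0.00+14.35)/2 × 0.5 = 3.5875
  [0.5→2.5]: (14.35+16.91)/2 × 2 = 31.26
  [2.5→8.5]: (16.91+1.72)/2 × 6 = 55.89
  Sum = 90.7375 mg/L·hr
F = (AUC_ev/D_ev)/(AUC_iv/D_iv) = (90.7375/25)/(133/10) = 3.6295/13.3 = 0.2729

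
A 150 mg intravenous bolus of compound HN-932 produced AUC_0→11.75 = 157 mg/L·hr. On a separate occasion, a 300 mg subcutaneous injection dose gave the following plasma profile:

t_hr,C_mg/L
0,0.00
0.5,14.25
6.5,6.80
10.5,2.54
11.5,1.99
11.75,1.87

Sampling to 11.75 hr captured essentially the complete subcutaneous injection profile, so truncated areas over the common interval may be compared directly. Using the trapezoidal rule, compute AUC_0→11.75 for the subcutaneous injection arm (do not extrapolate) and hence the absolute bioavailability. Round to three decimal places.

F = 0.281

Trapezoidal AUC_0→11.75 (subcutaneous injection):
  [0→0.5]: (0.00+14.25)/2 × 0.5 = 3.5625
  [0.5→6.5]: (14.25+6.80)/2 × 6 = 63.15
  [6.5→10.5]: (6.80+2.54)/2 × 4 = 18.68
  [10.5→11.5]: (2.54+1.99)/2 × 1 = 2.265
  [11.5→11.75]: (1.99+1.87)/2 × 0.25 = 0.4825
  Sum = 88.14 mg/L·hr
F = (AUC_ev/D_ev)/(AUC_iv/D_iv) = (88.14/300)/(157/150) = 0.2938/1.04667 = 0.2807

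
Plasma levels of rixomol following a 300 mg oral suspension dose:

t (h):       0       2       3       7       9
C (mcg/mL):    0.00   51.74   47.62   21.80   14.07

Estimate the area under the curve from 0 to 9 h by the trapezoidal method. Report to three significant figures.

AUC = 276 mcg/mL·h

Trapezoidal AUC_0→9:
  [0→2]: (0.00+51.74)/2 × 2 = 51.74
  [2→3]: (51.74+47.62)/2 × 1 = 49.68
  [3→7]: (47.62+21.80)/2 × 4 = 138.84
  [7→9]: (21.80+14.07)/2 × 2 = 35.87
  Sum = 276.13 mcg/mL·h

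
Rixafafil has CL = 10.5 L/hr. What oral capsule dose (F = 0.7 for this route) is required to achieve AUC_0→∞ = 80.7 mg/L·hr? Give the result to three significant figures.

Dose = 1210 mg

Dose = CL × AUC_0→∞ / F
     = 10.5 × 80.7 / 0.7 = 1210.5 mg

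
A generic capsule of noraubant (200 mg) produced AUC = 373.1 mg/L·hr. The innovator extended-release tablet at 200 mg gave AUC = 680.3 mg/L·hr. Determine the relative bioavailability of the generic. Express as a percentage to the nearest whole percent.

F_rel = 55%

F_rel = (AUC_test/D_test) / (AUC_ref/D_ref)
      = (373.1/200) / (680.3/200)
      = 1.8655 / 3.4015 = 0.5484 = 54.84%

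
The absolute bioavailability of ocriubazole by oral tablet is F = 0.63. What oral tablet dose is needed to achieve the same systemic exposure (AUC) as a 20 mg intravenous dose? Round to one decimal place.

D_oral = 31.7 mg

For equal systemic exposure: F × D_ev = D_iv
D_ev = D_iv / F = 20 / 0.63 = 31.746 mg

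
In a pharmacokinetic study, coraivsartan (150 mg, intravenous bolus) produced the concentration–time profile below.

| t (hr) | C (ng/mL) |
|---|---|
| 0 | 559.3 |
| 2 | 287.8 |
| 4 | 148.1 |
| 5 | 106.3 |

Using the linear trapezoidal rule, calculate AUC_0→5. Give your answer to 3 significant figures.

Trapezoidal AUC_0→5:
  [0→2]: (559.3+287.8)/2 × 2 = 847.1
  [2→4]: (287.8+148.1)/2 × 2 = 435.9
  [4→5]: (148.1+106.3)/2 × 1 = 127.2
  Sum = 1410.2 ng/mL·hr

AUC = 1410 ng/mL·hr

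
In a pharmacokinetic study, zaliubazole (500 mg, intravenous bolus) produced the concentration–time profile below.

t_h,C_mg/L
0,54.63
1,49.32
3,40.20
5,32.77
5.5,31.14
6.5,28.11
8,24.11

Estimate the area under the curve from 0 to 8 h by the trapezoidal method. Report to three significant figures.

AUC = 299 mg/L·h

Trapezoidal AUC_0→8:
  [0→1]: (54.63+49.32)/2 × 1 = 51.975
  [1→3]: (49.32+40.20)/2 × 2 = 89.52
  [3→5]: (40.20+32.77)/2 × 2 = 72.97
  [5→5.5]: (32.77+31.14)/2 × 0.5 = 15.9775
  [5.5→6.5]: (31.14+28.11)/2 × 1 = 29.625
  [6.5→8]: (28.11+24.11)/2 × 1.5 = 39.165
  Sum = 299.2325 mg/L·h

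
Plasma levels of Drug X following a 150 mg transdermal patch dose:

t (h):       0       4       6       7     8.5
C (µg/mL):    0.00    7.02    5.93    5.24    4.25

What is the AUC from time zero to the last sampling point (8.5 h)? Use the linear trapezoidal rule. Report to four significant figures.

Trapezoidal AUC_0→8.5:
  [0→4]: (0.00+7.02)/2 × 4 = 14.04
  [4→6]: (7.02+5.93)/2 × 2 = 12.95
  [6→7]: (5.93+5.24)/2 × 1 = 5.585
  [7→8.5]: (5.24+4.25)/2 × 1.5 = 7.1175
  Sum = 39.6925 µg/mL·h

AUC = 39.69 µg/mL·h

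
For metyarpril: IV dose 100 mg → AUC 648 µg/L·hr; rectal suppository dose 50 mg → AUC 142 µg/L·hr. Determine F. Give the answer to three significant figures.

F = 0.438

F = (AUC_ev / D_ev) / (AUC_iv / D_iv)
  = (142/50) / (648/100)
  = 2.84 / 6.48 = 0.4383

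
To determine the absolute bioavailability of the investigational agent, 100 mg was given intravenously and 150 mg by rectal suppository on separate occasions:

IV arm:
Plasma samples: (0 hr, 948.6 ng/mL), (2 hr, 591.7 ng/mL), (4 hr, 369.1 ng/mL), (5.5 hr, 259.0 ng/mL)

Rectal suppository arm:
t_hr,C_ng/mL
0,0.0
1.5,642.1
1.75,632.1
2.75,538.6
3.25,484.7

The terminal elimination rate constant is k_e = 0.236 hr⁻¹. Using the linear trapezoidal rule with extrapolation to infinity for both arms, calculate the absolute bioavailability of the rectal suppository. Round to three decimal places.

F = 0.579

Trapezoidal AUC_0→5.5 (IV):
  [0→2]: (948.6+591.7)/2 × 2 = 1540.3
  [2→4]: (591.7+369.1)/2 × 2 = 960.8
  [4→5.5]: (369.1+259.0)/2 × 1.5 = 471.075
  Sum = 2972.175 ng/mL·hr
IV tail: 259.0/0.236 = 1097.458; AUC_iv,0→∞ = 2972.175 + 1097.458 = 4069.633 ng/mL·hr
Trapezoidal AUC_0→3.25 (rectal suppository):
  [0→1.5]: (0.0+642.1)/2 × 1.5 = 481.575
  [1.5→1.75]: (642.1+632.1)/2 × 0.25 = 159.275
  [1.75→2.75]: (632.1+538.6)/2 × 1 = 585.35
  [2.75→3.25]: (538.6+484.7)/2 × 0.5 = 255.825
  Sum = 1482.025 ng/mL·hr
rectal suppository tail: 484.7/0.236 = 2053.814; AUC_ev,0→∞ = 1482.025 + 2053.814 = 3535.839 ng/mL·hr
F = (AUC_ev/D_ev)/(AUC_iv/D_iv) = (3535.839/150)/(4069.633/100) = 23.57226/40.69633 = 0.5792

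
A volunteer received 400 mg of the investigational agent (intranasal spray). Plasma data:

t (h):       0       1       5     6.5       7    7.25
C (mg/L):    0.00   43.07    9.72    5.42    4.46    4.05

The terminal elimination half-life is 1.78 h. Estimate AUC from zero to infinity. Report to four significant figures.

Trapezoidal AUC_0→7.25:
  [0→1]: (0.00+43.07)/2 × 1 = 21.535
  [1→5]: (43.07+9.72)/2 × 4 = 105.58
  [5→6.5]: (9.72+5.42)/2 × 1.5 = 11.355
  [6.5→7]: (5.42+4.46)/2 × 0.5 = 2.47
  [7→7.25]: (4.46+4.05)/2 × 0.25 = 1.06375
  Sum = 142.00375 mg/L·h
k_e = ln2 / t½ = 0.693147 / 1.78 = 0.3894 h^-1
Extrapolated tail: C_last / k_e = 4.05 / 0.3894 = 10.401
AUC_0→∞ = 142.00375 + 10.401 = 152.40475 mg/L·h

AUC = 152.4 mg/L·h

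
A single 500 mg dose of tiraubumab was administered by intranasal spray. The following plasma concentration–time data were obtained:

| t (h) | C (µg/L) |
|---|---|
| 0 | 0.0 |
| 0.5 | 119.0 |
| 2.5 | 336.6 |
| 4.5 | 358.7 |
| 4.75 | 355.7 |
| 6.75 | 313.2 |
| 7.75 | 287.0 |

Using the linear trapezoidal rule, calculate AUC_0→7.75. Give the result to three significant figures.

AUC = 2240 µg/L·h

Trapezoidal AUC_0→7.75:
  [0→0.5]: (0.0+119.0)/2 × 0.5 = 29.75
  [0.5→2.5]: (119.0+336.6)/2 × 2 = 455.6
  [2.5→4.5]: (336.6+358.7)/2 × 2 = 695.3
  [4.5→4.75]: (358.7+355.7)/2 × 0.25 = 89.3
  [4.75→6.75]: (355.7+313.2)/2 × 2 = 668.9
  [6.75→7.75]: (313.2+287.0)/2 × 1 = 300.1
  Sum = 2238.95 µg/L·h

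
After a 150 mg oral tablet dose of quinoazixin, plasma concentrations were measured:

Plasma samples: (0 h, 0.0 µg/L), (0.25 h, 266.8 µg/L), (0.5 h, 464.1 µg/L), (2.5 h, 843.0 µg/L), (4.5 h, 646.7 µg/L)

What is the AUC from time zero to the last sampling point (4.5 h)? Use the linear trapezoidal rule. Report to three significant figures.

AUC = 2920 µg/L·h

Trapezoidal AUC_0→4.5:
  [0→0.25]: (0.0+266.8)/2 × 0.25 = 33.35
  [0.25→0.5]: (266.8+464.1)/2 × 0.25 = 91.3625
  [0.5→2.5]: (464.1+843.0)/2 × 2 = 1307.1
  [2.5→4.5]: (843.0+646.7)/2 × 2 = 1489.7
  Sum = 2921.5125 µg/L·h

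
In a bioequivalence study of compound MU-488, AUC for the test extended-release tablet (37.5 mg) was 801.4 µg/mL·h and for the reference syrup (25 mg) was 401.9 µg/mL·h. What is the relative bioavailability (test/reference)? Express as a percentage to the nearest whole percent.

F_rel = (AUC_test/D_test) / (AUC_ref/D_ref)
      = (801.4/37.5) / (401.9/25)
      = 21.3707 / 16.076 = 1.3294 = 132.94%

F_rel = 133%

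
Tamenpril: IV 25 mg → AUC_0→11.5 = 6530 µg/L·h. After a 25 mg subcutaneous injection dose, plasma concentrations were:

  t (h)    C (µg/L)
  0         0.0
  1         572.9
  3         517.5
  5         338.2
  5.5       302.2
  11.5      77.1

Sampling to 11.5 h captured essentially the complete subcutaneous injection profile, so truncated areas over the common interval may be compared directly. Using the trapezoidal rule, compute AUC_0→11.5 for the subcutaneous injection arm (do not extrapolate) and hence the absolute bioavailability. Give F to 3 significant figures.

F = 0.541

Trapezoidal AUC_0→11.5 (subcutaneous injection):
  [0→1]: (0.0+572.9)/2 × 1 = 286.45
  [1→3]: (572.9+517.5)/2 × 2 = 1090.4
  [3→5]: (517.5+338.2)/2 × 2 = 855.7
  [5→5.5]: (338.2+302.2)/2 × 0.5 = 160.1
  [5.5→11.5]: (302.2+77.1)/2 × 6 = 1137.9
  Sum = 3530.55 µg/L·h
F = (AUC_ev/D_ev)/(AUC_iv/D_iv) = (3530.55/25)/(6530/25) = 141.222/261.2 = 0.5407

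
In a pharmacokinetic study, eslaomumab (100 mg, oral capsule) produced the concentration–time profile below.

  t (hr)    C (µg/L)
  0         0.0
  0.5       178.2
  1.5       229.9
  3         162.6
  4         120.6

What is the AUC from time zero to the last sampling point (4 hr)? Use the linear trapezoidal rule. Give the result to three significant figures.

AUC = 685 µg/L·hr

Trapezoidal AUC_0→4:
  [0→0.5]: (0.0+178.2)/2 × 0.5 = 44.55
  [0.5→1.5]: (178.2+229.9)/2 × 1 = 204.05
  [1.5→3]: (229.9+162.6)/2 × 1.5 = 294.375
  [3→4]: (162.6+120.6)/2 × 1 = 141.6
  Sum = 684.575 µg/L·hr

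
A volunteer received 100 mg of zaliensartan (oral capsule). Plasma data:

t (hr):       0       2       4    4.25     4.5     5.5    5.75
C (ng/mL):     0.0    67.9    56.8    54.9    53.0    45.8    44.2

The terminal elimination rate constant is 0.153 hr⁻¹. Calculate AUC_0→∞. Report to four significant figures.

Trapezoidal AUC_0→5.75:
  [0→2]: (0.0+67.9)/2 × 2 = 67.9
  [2→4]: (67.9+56.8)/2 × 2 = 124.7
  [4→4.25]: (56.8+54.9)/2 × 0.25 = 13.9625
  [4.25→4.5]: (54.9+53.0)/2 × 0.25 = 13.4875
  [4.5→5.5]: (53.0+45.8)/2 × 1 = 49.4
  [5.5→5.75]: (45.8+44.2)/2 × 0.25 = 11.25
  Sum = 280.7 ng/mL·hr
Extrapolated tail: C_last / k_e = 44.2 / 0.153 = 288.889
AUC_0→∞ = 280.7 + 288.889 = 569.589 ng/mL·hr

AUC = 569.6 ng/mL·hr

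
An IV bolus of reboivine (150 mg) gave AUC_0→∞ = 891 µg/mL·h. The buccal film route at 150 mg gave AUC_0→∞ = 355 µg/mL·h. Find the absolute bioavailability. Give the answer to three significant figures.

F = (AUC_ev / D_ev) / (AUC_iv / D_iv)
  = (355/150) / (891/150)
  = 2.36667 / 5.94 = 0.3984

F = 0.398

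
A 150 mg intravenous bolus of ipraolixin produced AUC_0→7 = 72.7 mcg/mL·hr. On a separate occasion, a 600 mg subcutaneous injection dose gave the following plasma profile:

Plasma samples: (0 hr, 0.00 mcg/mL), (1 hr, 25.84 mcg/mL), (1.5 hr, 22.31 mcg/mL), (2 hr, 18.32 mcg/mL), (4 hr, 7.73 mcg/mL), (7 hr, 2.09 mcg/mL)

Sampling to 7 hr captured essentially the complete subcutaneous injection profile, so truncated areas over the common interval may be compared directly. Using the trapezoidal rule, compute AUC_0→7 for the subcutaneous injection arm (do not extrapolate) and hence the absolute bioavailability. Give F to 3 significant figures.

Trapezoidal AUC_0→7 (subcutaneous injection):
  [0→1]: (0.00+25.84)/2 × 1 = 12.92
  [1→1.5]: (25.84+22.31)/2 × 0.5 = 12.0375
  [1.5→2]: (22.31+18.32)/2 × 0.5 = 10.1575
  [2→4]: (18.32+7.73)/2 × 2 = 26.05
  [4→7]: (7.73+2.09)/2 × 3 = 14.73
  Sum = 75.895 mcg/mL·hr
F = (AUC_ev/D_ev)/(AUC_iv/D_iv) = (75.895/600)/(72.7/150) = 0.126492/0.484667 = 0.2610

F = 0.261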